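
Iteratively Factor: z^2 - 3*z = (z - 3)*(z)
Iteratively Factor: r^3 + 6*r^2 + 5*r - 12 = (r + 3)*(r^2 + 3*r - 4) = (r - 1)*(r + 3)*(r + 4)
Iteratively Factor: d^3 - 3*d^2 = (d)*(d^2 - 3*d) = d*(d - 3)*(d)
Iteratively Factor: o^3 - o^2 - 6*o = (o + 2)*(o^2 - 3*o) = (o - 3)*(o + 2)*(o)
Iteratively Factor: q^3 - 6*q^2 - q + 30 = (q + 2)*(q^2 - 8*q + 15) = (q - 5)*(q + 2)*(q - 3)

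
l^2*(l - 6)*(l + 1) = l^4 - 5*l^3 - 6*l^2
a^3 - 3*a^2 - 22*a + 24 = (a - 6)*(a - 1)*(a + 4)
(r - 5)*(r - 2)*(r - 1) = r^3 - 8*r^2 + 17*r - 10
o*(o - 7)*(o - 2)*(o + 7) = o^4 - 2*o^3 - 49*o^2 + 98*o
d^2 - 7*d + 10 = (d - 5)*(d - 2)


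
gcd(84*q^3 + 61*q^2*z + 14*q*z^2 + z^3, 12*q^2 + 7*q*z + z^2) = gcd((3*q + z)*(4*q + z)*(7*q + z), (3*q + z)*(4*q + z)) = 12*q^2 + 7*q*z + z^2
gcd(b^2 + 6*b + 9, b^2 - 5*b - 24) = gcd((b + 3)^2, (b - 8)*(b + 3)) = b + 3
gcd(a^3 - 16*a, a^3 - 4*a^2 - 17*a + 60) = a + 4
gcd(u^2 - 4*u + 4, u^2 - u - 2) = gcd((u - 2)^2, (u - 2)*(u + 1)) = u - 2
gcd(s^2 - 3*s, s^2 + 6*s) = s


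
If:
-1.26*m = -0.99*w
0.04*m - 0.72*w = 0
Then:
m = 0.00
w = 0.00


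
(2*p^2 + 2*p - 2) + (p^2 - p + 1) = 3*p^2 + p - 1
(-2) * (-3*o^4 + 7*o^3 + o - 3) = 6*o^4 - 14*o^3 - 2*o + 6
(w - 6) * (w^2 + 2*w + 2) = w^3 - 4*w^2 - 10*w - 12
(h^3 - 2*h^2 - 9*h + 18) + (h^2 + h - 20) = h^3 - h^2 - 8*h - 2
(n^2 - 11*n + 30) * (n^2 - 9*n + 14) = n^4 - 20*n^3 + 143*n^2 - 424*n + 420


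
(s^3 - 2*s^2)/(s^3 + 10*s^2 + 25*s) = s*(s - 2)/(s^2 + 10*s + 25)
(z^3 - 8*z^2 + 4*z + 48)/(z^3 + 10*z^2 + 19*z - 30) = (z^3 - 8*z^2 + 4*z + 48)/(z^3 + 10*z^2 + 19*z - 30)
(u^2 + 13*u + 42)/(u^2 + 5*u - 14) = (u + 6)/(u - 2)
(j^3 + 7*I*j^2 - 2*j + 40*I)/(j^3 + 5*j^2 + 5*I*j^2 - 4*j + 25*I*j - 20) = (j^2 + 3*I*j + 10)/(j^2 + j*(5 + I) + 5*I)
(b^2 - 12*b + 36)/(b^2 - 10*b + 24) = (b - 6)/(b - 4)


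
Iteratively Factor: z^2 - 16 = (z + 4)*(z - 4)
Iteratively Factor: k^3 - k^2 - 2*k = (k)*(k^2 - k - 2) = k*(k + 1)*(k - 2)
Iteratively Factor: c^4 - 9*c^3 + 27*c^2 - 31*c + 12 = (c - 1)*(c^3 - 8*c^2 + 19*c - 12) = (c - 3)*(c - 1)*(c^2 - 5*c + 4) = (c - 4)*(c - 3)*(c - 1)*(c - 1)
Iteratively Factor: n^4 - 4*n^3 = (n)*(n^3 - 4*n^2) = n^2*(n^2 - 4*n) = n^3*(n - 4)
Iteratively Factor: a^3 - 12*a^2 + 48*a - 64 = (a - 4)*(a^2 - 8*a + 16) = (a - 4)^2*(a - 4)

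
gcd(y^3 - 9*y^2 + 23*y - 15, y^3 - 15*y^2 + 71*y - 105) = y^2 - 8*y + 15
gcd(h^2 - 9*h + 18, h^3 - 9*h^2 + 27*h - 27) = h - 3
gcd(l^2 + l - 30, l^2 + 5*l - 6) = l + 6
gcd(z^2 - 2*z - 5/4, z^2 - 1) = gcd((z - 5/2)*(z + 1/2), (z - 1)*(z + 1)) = 1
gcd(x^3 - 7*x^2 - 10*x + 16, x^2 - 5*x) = 1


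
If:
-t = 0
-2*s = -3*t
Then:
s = 0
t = 0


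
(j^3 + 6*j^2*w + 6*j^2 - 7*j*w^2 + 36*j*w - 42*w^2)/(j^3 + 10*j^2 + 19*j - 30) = (j^2 + 6*j*w - 7*w^2)/(j^2 + 4*j - 5)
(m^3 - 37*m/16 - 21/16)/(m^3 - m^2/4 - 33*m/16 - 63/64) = 4*(m + 1)/(4*m + 3)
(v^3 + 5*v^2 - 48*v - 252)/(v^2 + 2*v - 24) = (v^2 - v - 42)/(v - 4)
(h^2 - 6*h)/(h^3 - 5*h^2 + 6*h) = (h - 6)/(h^2 - 5*h + 6)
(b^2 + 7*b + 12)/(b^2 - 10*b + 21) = (b^2 + 7*b + 12)/(b^2 - 10*b + 21)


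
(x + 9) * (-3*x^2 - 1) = -3*x^3 - 27*x^2 - x - 9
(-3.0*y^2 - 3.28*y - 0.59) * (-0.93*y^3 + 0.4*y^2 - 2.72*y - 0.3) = 2.79*y^5 + 1.8504*y^4 + 7.3967*y^3 + 9.5856*y^2 + 2.5888*y + 0.177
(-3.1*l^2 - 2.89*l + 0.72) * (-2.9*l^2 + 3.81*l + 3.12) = 8.99*l^4 - 3.43*l^3 - 22.7709*l^2 - 6.2736*l + 2.2464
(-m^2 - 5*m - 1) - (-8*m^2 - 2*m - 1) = 7*m^2 - 3*m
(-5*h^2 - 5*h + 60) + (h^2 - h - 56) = -4*h^2 - 6*h + 4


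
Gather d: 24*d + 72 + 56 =24*d + 128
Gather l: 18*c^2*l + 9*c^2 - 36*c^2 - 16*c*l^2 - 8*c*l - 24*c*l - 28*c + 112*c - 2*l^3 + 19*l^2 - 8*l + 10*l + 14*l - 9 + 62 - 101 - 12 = -27*c^2 + 84*c - 2*l^3 + l^2*(19 - 16*c) + l*(18*c^2 - 32*c + 16) - 60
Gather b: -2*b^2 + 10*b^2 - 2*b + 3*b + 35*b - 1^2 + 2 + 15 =8*b^2 + 36*b + 16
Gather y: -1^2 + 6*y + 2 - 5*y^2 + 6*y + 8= -5*y^2 + 12*y + 9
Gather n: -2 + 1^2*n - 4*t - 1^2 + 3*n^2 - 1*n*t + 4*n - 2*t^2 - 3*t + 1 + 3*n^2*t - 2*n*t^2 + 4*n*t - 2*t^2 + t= n^2*(3*t + 3) + n*(-2*t^2 + 3*t + 5) - 4*t^2 - 6*t - 2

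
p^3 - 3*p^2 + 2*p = p*(p - 2)*(p - 1)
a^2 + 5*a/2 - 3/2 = (a - 1/2)*(a + 3)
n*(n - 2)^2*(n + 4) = n^4 - 12*n^2 + 16*n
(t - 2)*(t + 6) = t^2 + 4*t - 12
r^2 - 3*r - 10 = (r - 5)*(r + 2)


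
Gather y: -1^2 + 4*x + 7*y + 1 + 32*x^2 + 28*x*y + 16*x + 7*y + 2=32*x^2 + 20*x + y*(28*x + 14) + 2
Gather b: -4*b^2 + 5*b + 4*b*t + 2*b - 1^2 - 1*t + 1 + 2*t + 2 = -4*b^2 + b*(4*t + 7) + t + 2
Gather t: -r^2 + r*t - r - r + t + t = -r^2 - 2*r + t*(r + 2)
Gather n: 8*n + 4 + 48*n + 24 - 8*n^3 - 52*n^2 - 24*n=-8*n^3 - 52*n^2 + 32*n + 28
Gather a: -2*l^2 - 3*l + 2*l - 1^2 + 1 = -2*l^2 - l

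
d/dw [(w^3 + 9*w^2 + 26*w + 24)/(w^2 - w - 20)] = (w^2 - 10*w - 31)/(w^2 - 10*w + 25)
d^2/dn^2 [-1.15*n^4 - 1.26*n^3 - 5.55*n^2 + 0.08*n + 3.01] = -13.8*n^2 - 7.56*n - 11.1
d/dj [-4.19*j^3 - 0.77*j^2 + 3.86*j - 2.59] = -12.57*j^2 - 1.54*j + 3.86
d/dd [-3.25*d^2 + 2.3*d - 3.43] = 2.3 - 6.5*d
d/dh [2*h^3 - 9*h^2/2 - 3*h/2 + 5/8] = 6*h^2 - 9*h - 3/2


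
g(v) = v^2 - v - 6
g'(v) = 2*v - 1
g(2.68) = -1.50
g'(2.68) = 4.36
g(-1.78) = -1.05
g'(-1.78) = -4.56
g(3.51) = 2.81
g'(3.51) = 6.02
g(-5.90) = 34.71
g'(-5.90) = -12.80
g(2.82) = -0.87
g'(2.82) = 4.64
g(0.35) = -6.23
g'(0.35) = -0.30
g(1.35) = -5.53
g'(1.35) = 1.70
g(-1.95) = -0.25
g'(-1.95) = -4.90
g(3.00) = 0.00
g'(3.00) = 5.00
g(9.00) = 66.00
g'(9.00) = 17.00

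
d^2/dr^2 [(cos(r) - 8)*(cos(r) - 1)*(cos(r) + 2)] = 37*cos(r)/4 + 14*cos(2*r) - 9*cos(3*r)/4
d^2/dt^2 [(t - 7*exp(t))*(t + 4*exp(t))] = -3*t*exp(t) - 112*exp(2*t) - 6*exp(t) + 2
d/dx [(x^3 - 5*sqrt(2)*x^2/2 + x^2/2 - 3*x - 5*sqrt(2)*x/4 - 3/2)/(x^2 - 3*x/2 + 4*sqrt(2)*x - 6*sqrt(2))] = (4*x^4 - 12*x^3 + 32*sqrt(2)*x^3 - 71*x^2 - 44*sqrt(2)*x^2 - 24*sqrt(2)*x + 252*x + 51 + 96*sqrt(2))/(4*x^4 - 12*x^3 + 32*sqrt(2)*x^3 - 96*sqrt(2)*x^2 + 137*x^2 - 384*x + 72*sqrt(2)*x + 288)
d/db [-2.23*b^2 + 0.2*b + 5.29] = 0.2 - 4.46*b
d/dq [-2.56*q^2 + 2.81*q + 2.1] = 2.81 - 5.12*q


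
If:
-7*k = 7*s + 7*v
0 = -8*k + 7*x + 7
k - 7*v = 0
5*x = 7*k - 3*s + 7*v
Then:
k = -7/8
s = 1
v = -1/8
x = -2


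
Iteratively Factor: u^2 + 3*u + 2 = (u + 2)*(u + 1)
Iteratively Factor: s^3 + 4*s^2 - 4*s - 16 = (s + 2)*(s^2 + 2*s - 8) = (s + 2)*(s + 4)*(s - 2)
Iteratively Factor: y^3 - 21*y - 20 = (y + 4)*(y^2 - 4*y - 5) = (y - 5)*(y + 4)*(y + 1)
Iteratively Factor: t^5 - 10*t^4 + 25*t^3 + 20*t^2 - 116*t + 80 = (t - 1)*(t^4 - 9*t^3 + 16*t^2 + 36*t - 80) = (t - 2)*(t - 1)*(t^3 - 7*t^2 + 2*t + 40) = (t - 5)*(t - 2)*(t - 1)*(t^2 - 2*t - 8) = (t - 5)*(t - 2)*(t - 1)*(t + 2)*(t - 4)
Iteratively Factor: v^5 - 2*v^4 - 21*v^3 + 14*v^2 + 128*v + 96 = (v + 1)*(v^4 - 3*v^3 - 18*v^2 + 32*v + 96) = (v + 1)*(v + 2)*(v^3 - 5*v^2 - 8*v + 48) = (v - 4)*(v + 1)*(v + 2)*(v^2 - v - 12) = (v - 4)^2*(v + 1)*(v + 2)*(v + 3)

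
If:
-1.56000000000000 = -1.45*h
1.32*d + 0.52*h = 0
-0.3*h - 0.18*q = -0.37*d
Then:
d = -0.42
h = 1.08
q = -2.66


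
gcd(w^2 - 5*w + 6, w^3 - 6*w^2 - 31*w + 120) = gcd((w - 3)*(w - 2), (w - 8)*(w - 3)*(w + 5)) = w - 3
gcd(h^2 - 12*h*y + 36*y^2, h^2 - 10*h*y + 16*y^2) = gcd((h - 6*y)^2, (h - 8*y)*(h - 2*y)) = 1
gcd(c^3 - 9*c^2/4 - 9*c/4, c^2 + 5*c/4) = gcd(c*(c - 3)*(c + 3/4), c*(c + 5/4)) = c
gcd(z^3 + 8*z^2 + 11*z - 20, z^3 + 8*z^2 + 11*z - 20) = z^3 + 8*z^2 + 11*z - 20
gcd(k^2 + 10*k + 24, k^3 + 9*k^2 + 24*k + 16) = k + 4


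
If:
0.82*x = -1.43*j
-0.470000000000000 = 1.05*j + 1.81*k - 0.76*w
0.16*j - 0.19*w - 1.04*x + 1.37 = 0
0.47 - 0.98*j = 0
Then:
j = 0.48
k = 4.58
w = 12.19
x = -0.84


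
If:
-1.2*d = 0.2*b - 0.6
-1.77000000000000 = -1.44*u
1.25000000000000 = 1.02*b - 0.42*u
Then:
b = 1.73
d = 0.21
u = 1.23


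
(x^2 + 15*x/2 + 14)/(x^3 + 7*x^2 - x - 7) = (x^2 + 15*x/2 + 14)/(x^3 + 7*x^2 - x - 7)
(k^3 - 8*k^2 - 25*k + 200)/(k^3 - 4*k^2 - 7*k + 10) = (k^2 - 3*k - 40)/(k^2 + k - 2)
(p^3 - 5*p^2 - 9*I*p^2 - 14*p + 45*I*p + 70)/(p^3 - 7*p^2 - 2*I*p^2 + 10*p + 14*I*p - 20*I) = (p - 7*I)/(p - 2)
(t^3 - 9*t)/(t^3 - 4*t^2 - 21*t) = (t - 3)/(t - 7)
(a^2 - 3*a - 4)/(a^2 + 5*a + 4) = (a - 4)/(a + 4)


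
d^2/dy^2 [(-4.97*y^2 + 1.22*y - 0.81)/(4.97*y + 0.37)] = -45.86316/(122.763473*y^3 + 27.417999*y^2 + 2.041179*y + 0.050653)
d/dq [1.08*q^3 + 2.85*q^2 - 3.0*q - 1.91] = 3.24*q^2 + 5.7*q - 3.0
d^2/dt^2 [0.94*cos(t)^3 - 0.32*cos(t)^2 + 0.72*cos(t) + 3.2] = -1.425*cos(t) + 0.64*cos(2*t) - 2.115*cos(3*t)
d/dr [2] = 0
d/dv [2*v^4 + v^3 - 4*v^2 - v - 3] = 8*v^3 + 3*v^2 - 8*v - 1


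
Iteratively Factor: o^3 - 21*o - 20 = (o + 1)*(o^2 - o - 20) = (o + 1)*(o + 4)*(o - 5)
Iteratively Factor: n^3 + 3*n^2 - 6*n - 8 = (n - 2)*(n^2 + 5*n + 4) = (n - 2)*(n + 1)*(n + 4)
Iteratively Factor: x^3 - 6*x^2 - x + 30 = (x + 2)*(x^2 - 8*x + 15) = (x - 5)*(x + 2)*(x - 3)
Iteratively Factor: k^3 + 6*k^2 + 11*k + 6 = (k + 3)*(k^2 + 3*k + 2) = (k + 1)*(k + 3)*(k + 2)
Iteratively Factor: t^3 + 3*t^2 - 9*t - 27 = (t + 3)*(t^2 - 9) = (t + 3)^2*(t - 3)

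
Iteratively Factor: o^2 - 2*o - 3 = (o - 3)*(o + 1)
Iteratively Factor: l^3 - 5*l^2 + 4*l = (l)*(l^2 - 5*l + 4) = l*(l - 4)*(l - 1)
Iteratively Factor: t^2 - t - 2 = (t + 1)*(t - 2)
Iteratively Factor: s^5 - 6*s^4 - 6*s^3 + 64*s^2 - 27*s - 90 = (s + 1)*(s^4 - 7*s^3 + s^2 + 63*s - 90) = (s - 3)*(s + 1)*(s^3 - 4*s^2 - 11*s + 30) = (s - 3)*(s + 1)*(s + 3)*(s^2 - 7*s + 10) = (s - 3)*(s - 2)*(s + 1)*(s + 3)*(s - 5)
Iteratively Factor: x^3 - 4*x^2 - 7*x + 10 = (x - 1)*(x^2 - 3*x - 10) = (x - 5)*(x - 1)*(x + 2)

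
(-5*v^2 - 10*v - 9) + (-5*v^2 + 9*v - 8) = -10*v^2 - v - 17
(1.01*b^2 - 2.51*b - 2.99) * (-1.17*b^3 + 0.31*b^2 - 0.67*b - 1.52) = -1.1817*b^5 + 3.2498*b^4 + 2.0435*b^3 - 0.7804*b^2 + 5.8185*b + 4.5448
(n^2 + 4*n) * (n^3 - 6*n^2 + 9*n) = n^5 - 2*n^4 - 15*n^3 + 36*n^2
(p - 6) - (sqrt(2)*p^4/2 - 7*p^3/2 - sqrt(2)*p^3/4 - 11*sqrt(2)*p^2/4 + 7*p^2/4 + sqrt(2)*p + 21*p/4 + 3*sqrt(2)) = -sqrt(2)*p^4/2 + sqrt(2)*p^3/4 + 7*p^3/2 - 7*p^2/4 + 11*sqrt(2)*p^2/4 - 17*p/4 - sqrt(2)*p - 6 - 3*sqrt(2)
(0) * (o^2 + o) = 0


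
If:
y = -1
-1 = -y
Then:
No Solution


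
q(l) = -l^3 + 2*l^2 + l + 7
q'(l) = -3*l^2 + 4*l + 1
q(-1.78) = 17.20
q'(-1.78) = -15.63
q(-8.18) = 679.99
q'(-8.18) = -232.46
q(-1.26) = 10.92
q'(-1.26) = -8.80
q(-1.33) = 11.56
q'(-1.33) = -9.63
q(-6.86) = 417.09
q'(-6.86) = -167.62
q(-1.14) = 9.94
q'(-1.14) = -7.46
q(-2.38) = 29.43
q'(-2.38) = -25.51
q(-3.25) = 59.20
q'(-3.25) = -43.69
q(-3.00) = 49.00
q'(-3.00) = -38.00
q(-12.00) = 2011.00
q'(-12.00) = -479.00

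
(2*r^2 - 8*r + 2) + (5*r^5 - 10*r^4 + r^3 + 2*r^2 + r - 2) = 5*r^5 - 10*r^4 + r^3 + 4*r^2 - 7*r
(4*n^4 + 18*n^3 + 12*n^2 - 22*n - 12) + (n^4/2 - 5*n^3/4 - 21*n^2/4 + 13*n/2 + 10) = 9*n^4/2 + 67*n^3/4 + 27*n^2/4 - 31*n/2 - 2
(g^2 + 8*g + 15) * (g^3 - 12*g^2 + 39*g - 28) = g^5 - 4*g^4 - 42*g^3 + 104*g^2 + 361*g - 420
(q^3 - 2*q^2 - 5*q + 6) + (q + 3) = q^3 - 2*q^2 - 4*q + 9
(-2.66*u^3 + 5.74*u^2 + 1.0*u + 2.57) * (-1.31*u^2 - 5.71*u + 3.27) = 3.4846*u^5 + 7.6692*u^4 - 42.7836*u^3 + 9.6931*u^2 - 11.4047*u + 8.4039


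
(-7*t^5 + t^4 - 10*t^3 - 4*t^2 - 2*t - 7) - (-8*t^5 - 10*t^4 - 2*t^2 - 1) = t^5 + 11*t^4 - 10*t^3 - 2*t^2 - 2*t - 6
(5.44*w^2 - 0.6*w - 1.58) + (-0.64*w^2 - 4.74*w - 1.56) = 4.8*w^2 - 5.34*w - 3.14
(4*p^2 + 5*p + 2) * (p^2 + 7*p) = 4*p^4 + 33*p^3 + 37*p^2 + 14*p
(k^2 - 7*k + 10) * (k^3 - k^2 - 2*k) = k^5 - 8*k^4 + 15*k^3 + 4*k^2 - 20*k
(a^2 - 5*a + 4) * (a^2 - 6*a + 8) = a^4 - 11*a^3 + 42*a^2 - 64*a + 32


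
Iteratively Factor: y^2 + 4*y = (y)*(y + 4)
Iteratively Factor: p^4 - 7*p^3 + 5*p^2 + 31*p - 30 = (p - 3)*(p^3 - 4*p^2 - 7*p + 10) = (p - 3)*(p + 2)*(p^2 - 6*p + 5) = (p - 5)*(p - 3)*(p + 2)*(p - 1)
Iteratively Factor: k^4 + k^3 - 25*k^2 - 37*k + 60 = (k - 5)*(k^3 + 6*k^2 + 5*k - 12) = (k - 5)*(k - 1)*(k^2 + 7*k + 12) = (k - 5)*(k - 1)*(k + 4)*(k + 3)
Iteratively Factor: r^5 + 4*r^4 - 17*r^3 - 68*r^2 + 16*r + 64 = (r + 4)*(r^4 - 17*r^2 + 16) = (r + 4)^2*(r^3 - 4*r^2 - r + 4) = (r - 4)*(r + 4)^2*(r^2 - 1) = (r - 4)*(r + 1)*(r + 4)^2*(r - 1)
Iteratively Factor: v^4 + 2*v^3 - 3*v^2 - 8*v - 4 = (v - 2)*(v^3 + 4*v^2 + 5*v + 2) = (v - 2)*(v + 1)*(v^2 + 3*v + 2) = (v - 2)*(v + 1)^2*(v + 2)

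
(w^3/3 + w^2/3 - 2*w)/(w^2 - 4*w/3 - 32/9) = 3*w*(-w^2 - w + 6)/(-9*w^2 + 12*w + 32)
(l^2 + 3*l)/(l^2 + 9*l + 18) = l/(l + 6)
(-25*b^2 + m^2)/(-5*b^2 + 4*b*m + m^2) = (5*b - m)/(b - m)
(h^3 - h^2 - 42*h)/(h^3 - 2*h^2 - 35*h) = (h + 6)/(h + 5)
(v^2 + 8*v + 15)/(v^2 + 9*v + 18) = (v + 5)/(v + 6)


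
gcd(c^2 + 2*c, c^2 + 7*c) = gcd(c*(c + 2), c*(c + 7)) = c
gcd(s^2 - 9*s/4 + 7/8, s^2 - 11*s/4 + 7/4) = s - 7/4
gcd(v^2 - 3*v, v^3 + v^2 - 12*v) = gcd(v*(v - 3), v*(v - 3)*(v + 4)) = v^2 - 3*v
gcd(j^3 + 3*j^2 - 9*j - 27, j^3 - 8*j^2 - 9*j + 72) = j^2 - 9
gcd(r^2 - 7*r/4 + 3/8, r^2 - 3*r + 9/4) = r - 3/2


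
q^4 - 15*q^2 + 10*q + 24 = (q - 3)*(q - 2)*(q + 1)*(q + 4)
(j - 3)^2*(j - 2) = j^3 - 8*j^2 + 21*j - 18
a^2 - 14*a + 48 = (a - 8)*(a - 6)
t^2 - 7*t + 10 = (t - 5)*(t - 2)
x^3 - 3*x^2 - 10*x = x*(x - 5)*(x + 2)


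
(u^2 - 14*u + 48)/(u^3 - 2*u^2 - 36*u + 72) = (u - 8)/(u^2 + 4*u - 12)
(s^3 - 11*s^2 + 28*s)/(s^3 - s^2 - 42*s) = (s - 4)/(s + 6)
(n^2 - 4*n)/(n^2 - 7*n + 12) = n/(n - 3)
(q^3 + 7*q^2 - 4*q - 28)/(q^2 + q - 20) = (q^3 + 7*q^2 - 4*q - 28)/(q^2 + q - 20)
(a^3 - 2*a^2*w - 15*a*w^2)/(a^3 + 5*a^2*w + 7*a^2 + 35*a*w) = (a^2 - 2*a*w - 15*w^2)/(a^2 + 5*a*w + 7*a + 35*w)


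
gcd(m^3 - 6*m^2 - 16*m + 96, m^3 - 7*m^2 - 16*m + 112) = m^2 - 16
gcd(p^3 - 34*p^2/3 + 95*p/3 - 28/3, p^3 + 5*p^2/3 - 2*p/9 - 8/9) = 1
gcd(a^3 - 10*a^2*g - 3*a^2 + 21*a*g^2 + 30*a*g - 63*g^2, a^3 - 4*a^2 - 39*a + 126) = a - 3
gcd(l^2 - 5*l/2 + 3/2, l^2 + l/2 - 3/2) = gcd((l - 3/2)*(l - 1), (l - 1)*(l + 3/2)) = l - 1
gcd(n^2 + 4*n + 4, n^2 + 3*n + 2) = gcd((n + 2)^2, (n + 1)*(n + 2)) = n + 2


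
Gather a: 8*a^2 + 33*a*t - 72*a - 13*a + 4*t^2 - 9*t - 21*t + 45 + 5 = 8*a^2 + a*(33*t - 85) + 4*t^2 - 30*t + 50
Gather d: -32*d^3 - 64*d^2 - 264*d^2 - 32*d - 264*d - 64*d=-32*d^3 - 328*d^2 - 360*d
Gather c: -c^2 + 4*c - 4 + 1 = -c^2 + 4*c - 3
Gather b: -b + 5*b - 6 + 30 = 4*b + 24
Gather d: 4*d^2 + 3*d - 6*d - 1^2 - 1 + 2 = 4*d^2 - 3*d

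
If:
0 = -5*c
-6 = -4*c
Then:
No Solution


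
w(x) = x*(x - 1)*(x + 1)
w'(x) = x*(x - 1) + x*(x + 1) + (x - 1)*(x + 1) = 3*x^2 - 1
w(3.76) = 49.40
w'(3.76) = 41.41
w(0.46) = -0.36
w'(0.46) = -0.37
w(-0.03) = 0.03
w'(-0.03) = -1.00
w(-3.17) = -28.69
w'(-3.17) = 29.15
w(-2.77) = -18.48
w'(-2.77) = 22.02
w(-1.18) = -0.46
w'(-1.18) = 3.18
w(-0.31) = 0.28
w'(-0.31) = -0.71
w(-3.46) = -37.96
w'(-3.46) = 34.91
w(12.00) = 1716.00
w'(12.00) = 431.00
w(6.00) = 210.00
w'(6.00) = 107.00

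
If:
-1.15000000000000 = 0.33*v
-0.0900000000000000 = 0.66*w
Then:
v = -3.48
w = -0.14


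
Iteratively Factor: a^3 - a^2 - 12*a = (a + 3)*(a^2 - 4*a) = (a - 4)*(a + 3)*(a)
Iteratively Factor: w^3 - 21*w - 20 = (w + 1)*(w^2 - w - 20) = (w + 1)*(w + 4)*(w - 5)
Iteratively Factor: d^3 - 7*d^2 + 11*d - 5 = (d - 1)*(d^2 - 6*d + 5) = (d - 1)^2*(d - 5)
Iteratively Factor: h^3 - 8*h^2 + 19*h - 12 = (h - 1)*(h^2 - 7*h + 12) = (h - 4)*(h - 1)*(h - 3)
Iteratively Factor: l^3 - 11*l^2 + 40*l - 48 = (l - 4)*(l^2 - 7*l + 12) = (l - 4)^2*(l - 3)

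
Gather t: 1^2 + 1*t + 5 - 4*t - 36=-3*t - 30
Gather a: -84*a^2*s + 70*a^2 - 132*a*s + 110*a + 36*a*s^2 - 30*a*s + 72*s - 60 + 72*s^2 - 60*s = a^2*(70 - 84*s) + a*(36*s^2 - 162*s + 110) + 72*s^2 + 12*s - 60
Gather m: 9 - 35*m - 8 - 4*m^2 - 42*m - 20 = -4*m^2 - 77*m - 19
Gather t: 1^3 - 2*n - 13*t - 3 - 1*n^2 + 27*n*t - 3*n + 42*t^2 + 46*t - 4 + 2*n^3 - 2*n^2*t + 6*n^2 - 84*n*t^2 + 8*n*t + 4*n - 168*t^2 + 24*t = 2*n^3 + 5*n^2 - n + t^2*(-84*n - 126) + t*(-2*n^2 + 35*n + 57) - 6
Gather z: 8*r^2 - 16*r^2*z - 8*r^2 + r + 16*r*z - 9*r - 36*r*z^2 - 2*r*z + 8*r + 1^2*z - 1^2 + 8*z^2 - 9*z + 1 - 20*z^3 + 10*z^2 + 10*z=-20*z^3 + z^2*(18 - 36*r) + z*(-16*r^2 + 14*r + 2)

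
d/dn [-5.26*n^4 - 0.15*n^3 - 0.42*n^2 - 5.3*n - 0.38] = -21.04*n^3 - 0.45*n^2 - 0.84*n - 5.3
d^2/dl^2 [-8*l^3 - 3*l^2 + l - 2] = -48*l - 6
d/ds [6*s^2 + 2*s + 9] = 12*s + 2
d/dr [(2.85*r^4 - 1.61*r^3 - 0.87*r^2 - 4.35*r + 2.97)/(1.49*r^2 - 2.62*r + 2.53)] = (8.493*r^5 - 24.7999*r^4 + 37.2784*r^3 - 3.459*r^2 - 13.2528*r - 3.2241)/(2.2201*r^4 - 7.8076*r^3 + 14.4038*r^2 - 13.2572*r + 6.4009)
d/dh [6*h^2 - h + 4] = 12*h - 1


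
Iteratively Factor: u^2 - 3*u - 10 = (u + 2)*(u - 5)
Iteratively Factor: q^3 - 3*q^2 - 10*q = (q - 5)*(q^2 + 2*q) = (q - 5)*(q + 2)*(q)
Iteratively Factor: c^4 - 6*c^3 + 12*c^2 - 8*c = (c - 2)*(c^3 - 4*c^2 + 4*c) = c*(c - 2)*(c^2 - 4*c + 4) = c*(c - 2)^2*(c - 2)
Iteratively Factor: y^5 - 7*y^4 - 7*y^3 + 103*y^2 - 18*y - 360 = (y + 3)*(y^4 - 10*y^3 + 23*y^2 + 34*y - 120) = (y - 3)*(y + 3)*(y^3 - 7*y^2 + 2*y + 40) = (y - 5)*(y - 3)*(y + 3)*(y^2 - 2*y - 8) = (y - 5)*(y - 3)*(y + 2)*(y + 3)*(y - 4)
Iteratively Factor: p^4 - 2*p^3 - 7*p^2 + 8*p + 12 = (p - 2)*(p^3 - 7*p - 6) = (p - 2)*(p + 2)*(p^2 - 2*p - 3) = (p - 2)*(p + 1)*(p + 2)*(p - 3)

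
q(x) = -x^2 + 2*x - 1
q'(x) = 2 - 2*x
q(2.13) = -1.28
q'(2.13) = -2.26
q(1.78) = -0.61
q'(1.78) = -1.56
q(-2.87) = -14.98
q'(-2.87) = 7.74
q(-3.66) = -21.72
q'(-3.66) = 9.32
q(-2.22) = -10.37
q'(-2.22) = 6.44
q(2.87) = -3.50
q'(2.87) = -3.74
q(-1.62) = -6.86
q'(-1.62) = 5.24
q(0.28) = -0.52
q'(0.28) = 1.44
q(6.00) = -25.00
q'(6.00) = -10.00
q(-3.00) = -16.00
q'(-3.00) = 8.00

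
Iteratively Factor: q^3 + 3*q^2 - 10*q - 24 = (q + 2)*(q^2 + q - 12) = (q + 2)*(q + 4)*(q - 3)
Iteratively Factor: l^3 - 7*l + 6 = (l + 3)*(l^2 - 3*l + 2) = (l - 1)*(l + 3)*(l - 2)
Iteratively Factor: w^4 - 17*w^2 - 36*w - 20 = (w - 5)*(w^3 + 5*w^2 + 8*w + 4) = (w - 5)*(w + 1)*(w^2 + 4*w + 4) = (w - 5)*(w + 1)*(w + 2)*(w + 2)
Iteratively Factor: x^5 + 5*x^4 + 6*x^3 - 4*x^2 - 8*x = (x + 2)*(x^4 + 3*x^3 - 4*x) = (x - 1)*(x + 2)*(x^3 + 4*x^2 + 4*x) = (x - 1)*(x + 2)^2*(x^2 + 2*x) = x*(x - 1)*(x + 2)^2*(x + 2)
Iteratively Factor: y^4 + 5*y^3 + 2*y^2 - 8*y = (y - 1)*(y^3 + 6*y^2 + 8*y) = (y - 1)*(y + 4)*(y^2 + 2*y) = y*(y - 1)*(y + 4)*(y + 2)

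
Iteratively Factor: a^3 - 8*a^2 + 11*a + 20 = (a - 5)*(a^2 - 3*a - 4) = (a - 5)*(a - 4)*(a + 1)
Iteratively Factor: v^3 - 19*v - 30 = (v + 2)*(v^2 - 2*v - 15) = (v - 5)*(v + 2)*(v + 3)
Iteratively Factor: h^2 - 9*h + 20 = (h - 5)*(h - 4)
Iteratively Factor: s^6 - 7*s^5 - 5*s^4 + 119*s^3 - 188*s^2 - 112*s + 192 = (s - 4)*(s^5 - 3*s^4 - 17*s^3 + 51*s^2 + 16*s - 48) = (s - 4)*(s + 4)*(s^4 - 7*s^3 + 11*s^2 + 7*s - 12) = (s - 4)*(s - 3)*(s + 4)*(s^3 - 4*s^2 - s + 4) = (s - 4)*(s - 3)*(s - 1)*(s + 4)*(s^2 - 3*s - 4) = (s - 4)^2*(s - 3)*(s - 1)*(s + 4)*(s + 1)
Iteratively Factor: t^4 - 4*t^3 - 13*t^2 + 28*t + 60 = (t - 3)*(t^3 - t^2 - 16*t - 20) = (t - 5)*(t - 3)*(t^2 + 4*t + 4) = (t - 5)*(t - 3)*(t + 2)*(t + 2)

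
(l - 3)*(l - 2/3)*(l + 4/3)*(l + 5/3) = l^4 - 2*l^3/3 - 61*l^2/9 - 58*l/27 + 40/9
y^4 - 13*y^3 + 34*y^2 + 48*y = y*(y - 8)*(y - 6)*(y + 1)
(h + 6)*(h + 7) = h^2 + 13*h + 42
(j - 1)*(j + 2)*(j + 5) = j^3 + 6*j^2 + 3*j - 10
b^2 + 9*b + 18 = (b + 3)*(b + 6)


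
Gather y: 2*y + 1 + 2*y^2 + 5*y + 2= 2*y^2 + 7*y + 3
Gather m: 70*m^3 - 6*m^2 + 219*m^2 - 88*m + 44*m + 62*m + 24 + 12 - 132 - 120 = 70*m^3 + 213*m^2 + 18*m - 216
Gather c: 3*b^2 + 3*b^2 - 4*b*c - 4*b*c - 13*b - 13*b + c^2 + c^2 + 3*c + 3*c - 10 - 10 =6*b^2 - 26*b + 2*c^2 + c*(6 - 8*b) - 20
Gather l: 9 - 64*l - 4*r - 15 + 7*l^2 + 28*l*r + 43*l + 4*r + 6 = 7*l^2 + l*(28*r - 21)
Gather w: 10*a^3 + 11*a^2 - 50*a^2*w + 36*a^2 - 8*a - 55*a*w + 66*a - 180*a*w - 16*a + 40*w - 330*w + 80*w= 10*a^3 + 47*a^2 + 42*a + w*(-50*a^2 - 235*a - 210)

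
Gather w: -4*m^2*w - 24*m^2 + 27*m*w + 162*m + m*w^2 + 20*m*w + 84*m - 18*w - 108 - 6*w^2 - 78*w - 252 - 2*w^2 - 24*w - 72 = -24*m^2 + 246*m + w^2*(m - 8) + w*(-4*m^2 + 47*m - 120) - 432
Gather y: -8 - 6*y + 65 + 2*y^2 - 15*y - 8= 2*y^2 - 21*y + 49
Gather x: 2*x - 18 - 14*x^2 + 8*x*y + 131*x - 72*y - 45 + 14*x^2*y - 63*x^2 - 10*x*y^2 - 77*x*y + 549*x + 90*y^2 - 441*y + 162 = x^2*(14*y - 77) + x*(-10*y^2 - 69*y + 682) + 90*y^2 - 513*y + 99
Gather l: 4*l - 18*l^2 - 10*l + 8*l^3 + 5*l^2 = 8*l^3 - 13*l^2 - 6*l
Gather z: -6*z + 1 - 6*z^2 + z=-6*z^2 - 5*z + 1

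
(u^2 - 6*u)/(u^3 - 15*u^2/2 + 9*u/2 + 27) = 2*u/(2*u^2 - 3*u - 9)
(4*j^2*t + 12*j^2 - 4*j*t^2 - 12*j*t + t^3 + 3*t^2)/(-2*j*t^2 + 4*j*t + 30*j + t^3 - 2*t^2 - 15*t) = (-2*j + t)/(t - 5)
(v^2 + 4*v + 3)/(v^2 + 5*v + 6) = (v + 1)/(v + 2)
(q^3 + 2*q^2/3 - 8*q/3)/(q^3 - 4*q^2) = (3*q^2 + 2*q - 8)/(3*q*(q - 4))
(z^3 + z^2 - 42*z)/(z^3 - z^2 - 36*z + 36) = z*(z + 7)/(z^2 + 5*z - 6)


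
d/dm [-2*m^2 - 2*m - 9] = -4*m - 2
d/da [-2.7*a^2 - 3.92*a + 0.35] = -5.4*a - 3.92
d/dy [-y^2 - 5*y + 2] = -2*y - 5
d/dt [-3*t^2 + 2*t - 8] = 2 - 6*t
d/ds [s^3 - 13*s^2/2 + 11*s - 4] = 3*s^2 - 13*s + 11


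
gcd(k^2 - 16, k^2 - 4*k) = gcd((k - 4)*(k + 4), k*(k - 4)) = k - 4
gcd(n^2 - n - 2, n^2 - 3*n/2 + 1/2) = 1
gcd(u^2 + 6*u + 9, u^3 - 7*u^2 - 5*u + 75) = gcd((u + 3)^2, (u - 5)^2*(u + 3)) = u + 3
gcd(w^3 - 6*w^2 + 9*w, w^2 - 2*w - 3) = w - 3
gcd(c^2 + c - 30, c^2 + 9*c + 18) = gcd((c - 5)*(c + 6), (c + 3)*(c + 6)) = c + 6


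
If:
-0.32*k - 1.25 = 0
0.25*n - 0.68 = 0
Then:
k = -3.91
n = 2.72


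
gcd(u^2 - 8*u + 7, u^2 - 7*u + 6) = u - 1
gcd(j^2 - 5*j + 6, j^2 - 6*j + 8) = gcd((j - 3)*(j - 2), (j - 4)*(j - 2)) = j - 2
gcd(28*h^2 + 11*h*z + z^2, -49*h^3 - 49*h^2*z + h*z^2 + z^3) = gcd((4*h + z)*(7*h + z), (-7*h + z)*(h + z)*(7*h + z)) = 7*h + z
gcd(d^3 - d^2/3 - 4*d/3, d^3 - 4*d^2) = d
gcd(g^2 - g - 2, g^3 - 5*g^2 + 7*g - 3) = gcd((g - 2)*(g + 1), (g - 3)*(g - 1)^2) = 1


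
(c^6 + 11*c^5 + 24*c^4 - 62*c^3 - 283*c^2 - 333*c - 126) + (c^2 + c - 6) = c^6 + 11*c^5 + 24*c^4 - 62*c^3 - 282*c^2 - 332*c - 132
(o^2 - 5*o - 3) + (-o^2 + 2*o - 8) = -3*o - 11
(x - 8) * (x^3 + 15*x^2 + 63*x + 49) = x^4 + 7*x^3 - 57*x^2 - 455*x - 392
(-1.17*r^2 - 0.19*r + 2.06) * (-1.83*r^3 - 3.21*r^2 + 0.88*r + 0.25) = 2.1411*r^5 + 4.1034*r^4 - 4.1895*r^3 - 7.0723*r^2 + 1.7653*r + 0.515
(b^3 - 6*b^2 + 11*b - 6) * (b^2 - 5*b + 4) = b^5 - 11*b^4 + 45*b^3 - 85*b^2 + 74*b - 24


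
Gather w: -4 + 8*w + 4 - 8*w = 0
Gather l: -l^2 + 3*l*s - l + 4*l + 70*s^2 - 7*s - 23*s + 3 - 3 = -l^2 + l*(3*s + 3) + 70*s^2 - 30*s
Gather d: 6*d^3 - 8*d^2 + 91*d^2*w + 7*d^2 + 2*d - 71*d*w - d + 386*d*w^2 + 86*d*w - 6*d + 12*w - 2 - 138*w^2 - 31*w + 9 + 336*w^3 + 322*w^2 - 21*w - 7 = 6*d^3 + d^2*(91*w - 1) + d*(386*w^2 + 15*w - 5) + 336*w^3 + 184*w^2 - 40*w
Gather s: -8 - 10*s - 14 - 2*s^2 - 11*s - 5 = -2*s^2 - 21*s - 27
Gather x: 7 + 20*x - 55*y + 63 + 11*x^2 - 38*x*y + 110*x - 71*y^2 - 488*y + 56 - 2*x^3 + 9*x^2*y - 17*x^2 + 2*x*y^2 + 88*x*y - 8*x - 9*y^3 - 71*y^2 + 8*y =-2*x^3 + x^2*(9*y - 6) + x*(2*y^2 + 50*y + 122) - 9*y^3 - 142*y^2 - 535*y + 126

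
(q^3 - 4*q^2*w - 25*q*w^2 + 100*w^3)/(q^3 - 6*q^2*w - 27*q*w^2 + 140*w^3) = (q - 5*w)/(q - 7*w)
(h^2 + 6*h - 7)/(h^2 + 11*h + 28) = (h - 1)/(h + 4)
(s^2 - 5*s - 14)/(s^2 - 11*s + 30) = (s^2 - 5*s - 14)/(s^2 - 11*s + 30)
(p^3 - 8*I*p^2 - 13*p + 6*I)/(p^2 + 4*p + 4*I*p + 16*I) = (p^3 - 8*I*p^2 - 13*p + 6*I)/(p^2 + 4*p*(1 + I) + 16*I)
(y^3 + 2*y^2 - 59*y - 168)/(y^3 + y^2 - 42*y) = (y^2 - 5*y - 24)/(y*(y - 6))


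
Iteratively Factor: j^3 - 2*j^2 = (j)*(j^2 - 2*j) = j^2*(j - 2)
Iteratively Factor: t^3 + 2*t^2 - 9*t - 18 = (t + 2)*(t^2 - 9) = (t - 3)*(t + 2)*(t + 3)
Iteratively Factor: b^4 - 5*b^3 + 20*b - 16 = (b - 2)*(b^3 - 3*b^2 - 6*b + 8) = (b - 2)*(b + 2)*(b^2 - 5*b + 4) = (b - 2)*(b - 1)*(b + 2)*(b - 4)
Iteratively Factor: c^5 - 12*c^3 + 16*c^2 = (c)*(c^4 - 12*c^2 + 16*c) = c^2*(c^3 - 12*c + 16) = c^2*(c + 4)*(c^2 - 4*c + 4) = c^2*(c - 2)*(c + 4)*(c - 2)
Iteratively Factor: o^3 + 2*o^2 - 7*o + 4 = (o - 1)*(o^2 + 3*o - 4) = (o - 1)*(o + 4)*(o - 1)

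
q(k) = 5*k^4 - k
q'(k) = 20*k^3 - 1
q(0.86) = 1.88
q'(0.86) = 11.72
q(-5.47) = 4481.77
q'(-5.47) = -3274.35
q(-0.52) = 0.89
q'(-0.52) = -3.81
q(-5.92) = 6147.17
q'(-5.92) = -4150.49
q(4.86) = 2784.57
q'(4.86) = 2294.83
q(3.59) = 826.93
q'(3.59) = 924.37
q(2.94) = 370.62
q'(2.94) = 507.24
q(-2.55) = 213.96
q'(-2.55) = -332.63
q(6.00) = 6474.00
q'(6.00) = 4319.00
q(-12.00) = 103692.00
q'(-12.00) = -34561.00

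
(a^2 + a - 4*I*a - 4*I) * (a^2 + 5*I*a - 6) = a^4 + a^3 + I*a^3 + 14*a^2 + I*a^2 + 14*a + 24*I*a + 24*I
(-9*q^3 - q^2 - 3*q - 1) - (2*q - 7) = -9*q^3 - q^2 - 5*q + 6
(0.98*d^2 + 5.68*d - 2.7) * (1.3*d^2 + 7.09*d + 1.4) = 1.274*d^4 + 14.3322*d^3 + 38.1332*d^2 - 11.191*d - 3.78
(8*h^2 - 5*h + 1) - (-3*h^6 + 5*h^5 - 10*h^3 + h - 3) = 3*h^6 - 5*h^5 + 10*h^3 + 8*h^2 - 6*h + 4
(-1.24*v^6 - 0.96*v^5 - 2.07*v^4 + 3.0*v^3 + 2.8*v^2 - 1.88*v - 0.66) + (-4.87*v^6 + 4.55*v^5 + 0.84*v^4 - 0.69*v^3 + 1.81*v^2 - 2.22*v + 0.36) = -6.11*v^6 + 3.59*v^5 - 1.23*v^4 + 2.31*v^3 + 4.61*v^2 - 4.1*v - 0.3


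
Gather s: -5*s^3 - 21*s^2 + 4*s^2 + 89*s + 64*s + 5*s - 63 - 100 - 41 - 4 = -5*s^3 - 17*s^2 + 158*s - 208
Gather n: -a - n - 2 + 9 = -a - n + 7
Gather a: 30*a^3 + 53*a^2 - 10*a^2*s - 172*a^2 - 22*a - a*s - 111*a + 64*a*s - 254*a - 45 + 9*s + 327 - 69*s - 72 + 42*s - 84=30*a^3 + a^2*(-10*s - 119) + a*(63*s - 387) - 18*s + 126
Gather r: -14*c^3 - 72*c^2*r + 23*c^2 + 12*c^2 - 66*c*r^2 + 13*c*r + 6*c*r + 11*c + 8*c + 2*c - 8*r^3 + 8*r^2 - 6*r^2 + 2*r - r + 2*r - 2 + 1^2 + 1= -14*c^3 + 35*c^2 + 21*c - 8*r^3 + r^2*(2 - 66*c) + r*(-72*c^2 + 19*c + 3)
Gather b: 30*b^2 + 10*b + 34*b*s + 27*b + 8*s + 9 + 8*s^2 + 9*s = 30*b^2 + b*(34*s + 37) + 8*s^2 + 17*s + 9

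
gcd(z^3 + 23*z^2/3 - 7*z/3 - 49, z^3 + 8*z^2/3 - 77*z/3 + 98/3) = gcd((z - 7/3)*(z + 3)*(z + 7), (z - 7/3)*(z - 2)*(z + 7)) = z^2 + 14*z/3 - 49/3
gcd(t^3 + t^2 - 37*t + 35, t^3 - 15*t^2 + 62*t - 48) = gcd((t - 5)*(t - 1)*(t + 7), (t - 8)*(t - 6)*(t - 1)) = t - 1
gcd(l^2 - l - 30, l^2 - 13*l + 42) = l - 6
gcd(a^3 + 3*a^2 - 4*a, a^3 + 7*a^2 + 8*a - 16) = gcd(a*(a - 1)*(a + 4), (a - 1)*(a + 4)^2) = a^2 + 3*a - 4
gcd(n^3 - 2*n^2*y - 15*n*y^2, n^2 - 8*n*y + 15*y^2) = -n + 5*y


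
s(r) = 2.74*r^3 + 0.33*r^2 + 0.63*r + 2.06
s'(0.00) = 0.63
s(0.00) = 2.06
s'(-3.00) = 72.63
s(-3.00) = -70.84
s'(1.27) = 14.73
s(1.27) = 9.00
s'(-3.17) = 81.14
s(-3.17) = -83.90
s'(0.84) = 6.98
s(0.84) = 4.45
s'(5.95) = 295.57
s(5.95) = 594.66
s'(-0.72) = 4.42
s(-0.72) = 0.75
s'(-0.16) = 0.73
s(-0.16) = 1.96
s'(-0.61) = 3.29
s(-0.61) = 1.18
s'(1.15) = 12.26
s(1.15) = 7.39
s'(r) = 8.22*r^2 + 0.66*r + 0.63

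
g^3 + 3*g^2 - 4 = (g - 1)*(g + 2)^2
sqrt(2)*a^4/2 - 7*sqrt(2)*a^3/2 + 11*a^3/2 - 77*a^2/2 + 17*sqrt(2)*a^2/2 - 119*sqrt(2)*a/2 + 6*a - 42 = (a - 7)*(a + 2*sqrt(2))*(a + 3*sqrt(2))*(sqrt(2)*a/2 + 1/2)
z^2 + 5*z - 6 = (z - 1)*(z + 6)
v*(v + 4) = v^2 + 4*v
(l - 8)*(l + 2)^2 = l^3 - 4*l^2 - 28*l - 32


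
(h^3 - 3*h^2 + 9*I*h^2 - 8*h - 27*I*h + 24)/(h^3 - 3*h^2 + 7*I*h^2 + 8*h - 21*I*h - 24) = (h + I)/(h - I)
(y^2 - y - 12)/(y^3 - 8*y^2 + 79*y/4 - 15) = 4*(y + 3)/(4*y^2 - 16*y + 15)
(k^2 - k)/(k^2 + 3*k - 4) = k/(k + 4)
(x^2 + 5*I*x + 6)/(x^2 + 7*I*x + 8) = (x + 6*I)/(x + 8*I)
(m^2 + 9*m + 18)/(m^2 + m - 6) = (m + 6)/(m - 2)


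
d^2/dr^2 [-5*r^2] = -10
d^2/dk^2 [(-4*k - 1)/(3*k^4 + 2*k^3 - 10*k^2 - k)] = 2*(-216*k^7 - 282*k^6 + 222*k^5 + 450*k^4 - 242*k^3 - 294*k^2 - 30*k - 1)/(k^3*(27*k^9 + 54*k^8 - 234*k^7 - 379*k^6 + 744*k^5 + 768*k^4 - 871*k^3 - 294*k^2 - 30*k - 1))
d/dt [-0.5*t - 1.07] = -0.500000000000000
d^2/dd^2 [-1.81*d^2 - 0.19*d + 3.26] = -3.62000000000000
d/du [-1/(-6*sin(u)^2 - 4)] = -6*sin(2*u)/(3*cos(2*u) - 7)^2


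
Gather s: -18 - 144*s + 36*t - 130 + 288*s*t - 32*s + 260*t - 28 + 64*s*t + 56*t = s*(352*t - 176) + 352*t - 176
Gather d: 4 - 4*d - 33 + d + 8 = -3*d - 21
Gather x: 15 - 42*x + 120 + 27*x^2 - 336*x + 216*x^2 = 243*x^2 - 378*x + 135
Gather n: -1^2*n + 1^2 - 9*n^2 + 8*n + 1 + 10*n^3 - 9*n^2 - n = 10*n^3 - 18*n^2 + 6*n + 2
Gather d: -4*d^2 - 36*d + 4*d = -4*d^2 - 32*d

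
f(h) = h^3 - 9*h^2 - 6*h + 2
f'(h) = 3*h^2 - 18*h - 6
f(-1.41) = -10.24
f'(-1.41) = 25.34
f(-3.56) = -135.82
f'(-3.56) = 96.10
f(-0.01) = 2.06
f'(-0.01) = -5.82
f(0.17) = 0.72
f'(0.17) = -8.97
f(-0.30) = 2.96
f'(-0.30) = -0.33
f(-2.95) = -84.29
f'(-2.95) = 73.21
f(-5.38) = -381.94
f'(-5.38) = 177.67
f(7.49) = -127.65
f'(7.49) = 27.48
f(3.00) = -70.00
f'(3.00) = -33.00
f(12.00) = 362.00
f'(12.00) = 210.00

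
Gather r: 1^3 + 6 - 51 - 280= -324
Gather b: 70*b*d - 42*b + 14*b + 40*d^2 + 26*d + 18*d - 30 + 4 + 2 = b*(70*d - 28) + 40*d^2 + 44*d - 24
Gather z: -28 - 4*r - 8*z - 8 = -4*r - 8*z - 36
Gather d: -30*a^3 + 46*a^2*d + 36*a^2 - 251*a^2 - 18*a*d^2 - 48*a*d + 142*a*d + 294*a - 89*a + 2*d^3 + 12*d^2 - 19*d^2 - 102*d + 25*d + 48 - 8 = -30*a^3 - 215*a^2 + 205*a + 2*d^3 + d^2*(-18*a - 7) + d*(46*a^2 + 94*a - 77) + 40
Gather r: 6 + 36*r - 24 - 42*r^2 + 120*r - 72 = -42*r^2 + 156*r - 90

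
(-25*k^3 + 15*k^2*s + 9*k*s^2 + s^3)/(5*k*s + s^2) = -5*k^2/s + 4*k + s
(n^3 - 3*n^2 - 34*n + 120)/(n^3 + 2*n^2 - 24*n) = (n - 5)/n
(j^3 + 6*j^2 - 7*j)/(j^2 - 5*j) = (j^2 + 6*j - 7)/(j - 5)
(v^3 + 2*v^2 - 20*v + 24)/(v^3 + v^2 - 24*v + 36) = (v - 2)/(v - 3)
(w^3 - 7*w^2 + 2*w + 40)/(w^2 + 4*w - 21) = (w^3 - 7*w^2 + 2*w + 40)/(w^2 + 4*w - 21)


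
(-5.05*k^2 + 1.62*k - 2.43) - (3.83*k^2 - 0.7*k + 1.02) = -8.88*k^2 + 2.32*k - 3.45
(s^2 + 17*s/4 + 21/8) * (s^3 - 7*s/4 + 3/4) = s^5 + 17*s^4/4 + 7*s^3/8 - 107*s^2/16 - 45*s/32 + 63/32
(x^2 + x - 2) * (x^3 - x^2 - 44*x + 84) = x^5 - 47*x^3 + 42*x^2 + 172*x - 168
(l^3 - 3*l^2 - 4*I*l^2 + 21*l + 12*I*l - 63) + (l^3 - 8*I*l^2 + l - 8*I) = 2*l^3 - 3*l^2 - 12*I*l^2 + 22*l + 12*I*l - 63 - 8*I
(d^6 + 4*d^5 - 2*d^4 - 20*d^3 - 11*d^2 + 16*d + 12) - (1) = d^6 + 4*d^5 - 2*d^4 - 20*d^3 - 11*d^2 + 16*d + 11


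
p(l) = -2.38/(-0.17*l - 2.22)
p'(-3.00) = -0.14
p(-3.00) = 1.39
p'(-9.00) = -0.85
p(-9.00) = 3.45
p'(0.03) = -0.08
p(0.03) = 1.07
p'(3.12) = -0.05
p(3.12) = 0.87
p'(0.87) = -0.07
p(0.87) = 1.01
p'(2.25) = -0.06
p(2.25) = 0.91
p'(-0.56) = -0.09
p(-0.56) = 1.12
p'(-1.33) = -0.10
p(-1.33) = 1.19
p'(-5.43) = -0.24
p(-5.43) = 1.84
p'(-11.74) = -8.05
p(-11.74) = 10.62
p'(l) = -0.4046/(-0.17*l - 2.22)^2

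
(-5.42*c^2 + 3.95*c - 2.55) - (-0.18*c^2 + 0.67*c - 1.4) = -5.24*c^2 + 3.28*c - 1.15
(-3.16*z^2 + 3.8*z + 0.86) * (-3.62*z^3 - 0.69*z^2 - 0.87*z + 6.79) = 11.4392*z^5 - 11.5756*z^4 - 2.986*z^3 - 25.3558*z^2 + 25.0538*z + 5.8394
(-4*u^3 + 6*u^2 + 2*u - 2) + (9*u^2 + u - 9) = -4*u^3 + 15*u^2 + 3*u - 11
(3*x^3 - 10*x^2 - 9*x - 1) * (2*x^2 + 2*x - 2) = 6*x^5 - 14*x^4 - 44*x^3 + 16*x + 2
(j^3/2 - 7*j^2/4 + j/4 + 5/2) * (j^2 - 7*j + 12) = j^5/2 - 21*j^4/4 + 37*j^3/2 - 81*j^2/4 - 29*j/2 + 30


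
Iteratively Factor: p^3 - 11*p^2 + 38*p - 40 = (p - 4)*(p^2 - 7*p + 10) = (p - 4)*(p - 2)*(p - 5)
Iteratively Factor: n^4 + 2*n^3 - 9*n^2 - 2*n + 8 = (n - 2)*(n^3 + 4*n^2 - n - 4) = (n - 2)*(n - 1)*(n^2 + 5*n + 4) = (n - 2)*(n - 1)*(n + 1)*(n + 4)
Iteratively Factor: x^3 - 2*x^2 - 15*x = (x)*(x^2 - 2*x - 15) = x*(x - 5)*(x + 3)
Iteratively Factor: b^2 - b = (b)*(b - 1)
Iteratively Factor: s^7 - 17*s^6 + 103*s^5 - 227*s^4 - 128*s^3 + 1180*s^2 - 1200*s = (s - 2)*(s^6 - 15*s^5 + 73*s^4 - 81*s^3 - 290*s^2 + 600*s) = s*(s - 2)*(s^5 - 15*s^4 + 73*s^3 - 81*s^2 - 290*s + 600) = s*(s - 4)*(s - 2)*(s^4 - 11*s^3 + 29*s^2 + 35*s - 150) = s*(s - 5)*(s - 4)*(s - 2)*(s^3 - 6*s^2 - s + 30) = s*(s - 5)*(s - 4)*(s - 3)*(s - 2)*(s^2 - 3*s - 10) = s*(s - 5)^2*(s - 4)*(s - 3)*(s - 2)*(s + 2)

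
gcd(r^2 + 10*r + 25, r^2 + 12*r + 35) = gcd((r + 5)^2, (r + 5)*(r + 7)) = r + 5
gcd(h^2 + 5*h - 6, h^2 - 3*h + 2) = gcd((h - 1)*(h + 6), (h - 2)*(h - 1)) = h - 1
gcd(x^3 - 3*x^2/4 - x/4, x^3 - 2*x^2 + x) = x^2 - x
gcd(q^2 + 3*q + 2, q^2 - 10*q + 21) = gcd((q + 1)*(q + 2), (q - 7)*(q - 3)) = 1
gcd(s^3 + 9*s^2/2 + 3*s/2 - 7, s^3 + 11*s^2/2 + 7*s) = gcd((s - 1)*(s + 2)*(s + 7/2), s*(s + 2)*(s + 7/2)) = s^2 + 11*s/2 + 7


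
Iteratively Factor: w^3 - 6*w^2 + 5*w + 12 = (w - 4)*(w^2 - 2*w - 3) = (w - 4)*(w + 1)*(w - 3)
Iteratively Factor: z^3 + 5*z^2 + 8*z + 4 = (z + 2)*(z^2 + 3*z + 2) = (z + 1)*(z + 2)*(z + 2)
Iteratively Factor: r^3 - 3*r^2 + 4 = (r - 2)*(r^2 - r - 2) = (r - 2)^2*(r + 1)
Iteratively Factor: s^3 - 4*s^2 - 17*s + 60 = (s + 4)*(s^2 - 8*s + 15) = (s - 3)*(s + 4)*(s - 5)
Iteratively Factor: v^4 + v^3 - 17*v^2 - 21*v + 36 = (v - 4)*(v^3 + 5*v^2 + 3*v - 9) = (v - 4)*(v - 1)*(v^2 + 6*v + 9) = (v - 4)*(v - 1)*(v + 3)*(v + 3)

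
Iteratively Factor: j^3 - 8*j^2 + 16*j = (j)*(j^2 - 8*j + 16) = j*(j - 4)*(j - 4)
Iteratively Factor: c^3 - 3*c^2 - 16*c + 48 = (c + 4)*(c^2 - 7*c + 12) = (c - 4)*(c + 4)*(c - 3)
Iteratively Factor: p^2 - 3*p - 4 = (p - 4)*(p + 1)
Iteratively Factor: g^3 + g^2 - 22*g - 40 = (g + 4)*(g^2 - 3*g - 10) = (g + 2)*(g + 4)*(g - 5)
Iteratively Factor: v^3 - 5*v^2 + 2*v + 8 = (v - 4)*(v^2 - v - 2) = (v - 4)*(v + 1)*(v - 2)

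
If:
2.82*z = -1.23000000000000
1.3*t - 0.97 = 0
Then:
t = 0.75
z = -0.44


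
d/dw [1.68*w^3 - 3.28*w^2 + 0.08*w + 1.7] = 5.04*w^2 - 6.56*w + 0.08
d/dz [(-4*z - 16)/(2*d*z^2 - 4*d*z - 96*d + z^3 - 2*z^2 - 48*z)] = 4*(-2*d*z^2 + 4*d*z + 96*d - z^3 + 2*z^2 + 48*z - (z + 4)*(-4*d*z + 4*d - 3*z^2 + 4*z + 48))/(-2*d*z^2 + 4*d*z + 96*d - z^3 + 2*z^2 + 48*z)^2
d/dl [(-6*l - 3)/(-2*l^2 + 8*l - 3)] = 6*(-2*l^2 - 2*l + 7)/(4*l^4 - 32*l^3 + 76*l^2 - 48*l + 9)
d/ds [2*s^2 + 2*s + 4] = 4*s + 2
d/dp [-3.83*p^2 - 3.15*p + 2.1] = -7.66*p - 3.15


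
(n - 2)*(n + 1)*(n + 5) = n^3 + 4*n^2 - 7*n - 10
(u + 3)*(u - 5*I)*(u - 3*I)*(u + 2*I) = u^4 + 3*u^3 - 6*I*u^3 + u^2 - 18*I*u^2 + 3*u - 30*I*u - 90*I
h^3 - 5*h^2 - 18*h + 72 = (h - 6)*(h - 3)*(h + 4)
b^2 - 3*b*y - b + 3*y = (b - 1)*(b - 3*y)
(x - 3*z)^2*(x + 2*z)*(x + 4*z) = x^4 - 19*x^2*z^2 + 6*x*z^3 + 72*z^4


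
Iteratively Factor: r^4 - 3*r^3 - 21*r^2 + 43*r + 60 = (r - 3)*(r^3 - 21*r - 20) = (r - 3)*(r + 1)*(r^2 - r - 20) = (r - 5)*(r - 3)*(r + 1)*(r + 4)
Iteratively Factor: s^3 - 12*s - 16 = (s + 2)*(s^2 - 2*s - 8) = (s + 2)^2*(s - 4)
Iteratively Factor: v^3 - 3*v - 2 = (v - 2)*(v^2 + 2*v + 1) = (v - 2)*(v + 1)*(v + 1)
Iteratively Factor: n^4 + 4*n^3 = (n)*(n^3 + 4*n^2) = n*(n + 4)*(n^2) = n^2*(n + 4)*(n)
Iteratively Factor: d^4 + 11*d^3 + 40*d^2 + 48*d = (d + 4)*(d^3 + 7*d^2 + 12*d) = d*(d + 4)*(d^2 + 7*d + 12) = d*(d + 3)*(d + 4)*(d + 4)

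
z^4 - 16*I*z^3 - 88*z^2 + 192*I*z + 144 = (z - 6*I)^2*(z - 2*I)^2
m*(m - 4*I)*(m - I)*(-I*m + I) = -I*m^4 - 5*m^3 + I*m^3 + 5*m^2 + 4*I*m^2 - 4*I*m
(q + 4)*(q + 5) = q^2 + 9*q + 20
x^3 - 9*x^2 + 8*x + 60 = (x - 6)*(x - 5)*(x + 2)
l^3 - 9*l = l*(l - 3)*(l + 3)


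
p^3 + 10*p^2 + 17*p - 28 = (p - 1)*(p + 4)*(p + 7)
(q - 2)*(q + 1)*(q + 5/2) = q^3 + 3*q^2/2 - 9*q/2 - 5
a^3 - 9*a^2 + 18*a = a*(a - 6)*(a - 3)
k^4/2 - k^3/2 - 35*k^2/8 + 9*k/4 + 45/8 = (k/2 + 1/2)*(k - 3)*(k - 3/2)*(k + 5/2)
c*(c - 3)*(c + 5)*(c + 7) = c^4 + 9*c^3 - c^2 - 105*c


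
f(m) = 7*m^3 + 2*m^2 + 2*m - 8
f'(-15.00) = 4667.00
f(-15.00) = -23213.00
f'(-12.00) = 2978.00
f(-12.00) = -11840.00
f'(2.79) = 176.63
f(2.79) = 165.17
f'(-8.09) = 1344.05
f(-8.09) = -3599.61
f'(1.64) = 65.04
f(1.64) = 31.54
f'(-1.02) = 19.77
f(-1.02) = -15.39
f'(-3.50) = 245.25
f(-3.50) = -290.62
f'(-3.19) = 202.94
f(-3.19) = -221.26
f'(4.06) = 364.40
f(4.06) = 501.55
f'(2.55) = 148.75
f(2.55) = 126.17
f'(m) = 21*m^2 + 4*m + 2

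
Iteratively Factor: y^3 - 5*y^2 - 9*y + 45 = (y - 3)*(y^2 - 2*y - 15) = (y - 5)*(y - 3)*(y + 3)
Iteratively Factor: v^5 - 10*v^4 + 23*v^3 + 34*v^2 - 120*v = (v)*(v^4 - 10*v^3 + 23*v^2 + 34*v - 120) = v*(v - 3)*(v^3 - 7*v^2 + 2*v + 40) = v*(v - 5)*(v - 3)*(v^2 - 2*v - 8) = v*(v - 5)*(v - 4)*(v - 3)*(v + 2)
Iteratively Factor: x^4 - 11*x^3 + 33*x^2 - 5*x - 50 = (x - 5)*(x^3 - 6*x^2 + 3*x + 10) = (x - 5)^2*(x^2 - x - 2) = (x - 5)^2*(x - 2)*(x + 1)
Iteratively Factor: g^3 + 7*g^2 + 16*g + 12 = (g + 3)*(g^2 + 4*g + 4) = (g + 2)*(g + 3)*(g + 2)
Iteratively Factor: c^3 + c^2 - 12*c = (c + 4)*(c^2 - 3*c) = (c - 3)*(c + 4)*(c)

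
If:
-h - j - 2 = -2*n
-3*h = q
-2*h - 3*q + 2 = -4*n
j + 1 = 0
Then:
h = -4/9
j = -1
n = 5/18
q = 4/3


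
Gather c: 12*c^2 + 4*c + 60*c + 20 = 12*c^2 + 64*c + 20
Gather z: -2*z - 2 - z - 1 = -3*z - 3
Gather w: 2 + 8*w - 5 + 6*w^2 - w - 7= 6*w^2 + 7*w - 10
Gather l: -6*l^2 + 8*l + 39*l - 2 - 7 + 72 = -6*l^2 + 47*l + 63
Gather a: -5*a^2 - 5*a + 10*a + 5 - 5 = -5*a^2 + 5*a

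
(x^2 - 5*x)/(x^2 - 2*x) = (x - 5)/(x - 2)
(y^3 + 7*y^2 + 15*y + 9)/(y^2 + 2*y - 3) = (y^2 + 4*y + 3)/(y - 1)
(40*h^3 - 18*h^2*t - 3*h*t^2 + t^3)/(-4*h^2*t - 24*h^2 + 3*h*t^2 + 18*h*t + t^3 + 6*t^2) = (10*h^2 - 7*h*t + t^2)/(-h*t - 6*h + t^2 + 6*t)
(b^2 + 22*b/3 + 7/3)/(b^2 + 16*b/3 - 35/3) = (3*b + 1)/(3*b - 5)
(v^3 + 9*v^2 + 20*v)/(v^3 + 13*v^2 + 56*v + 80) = v/(v + 4)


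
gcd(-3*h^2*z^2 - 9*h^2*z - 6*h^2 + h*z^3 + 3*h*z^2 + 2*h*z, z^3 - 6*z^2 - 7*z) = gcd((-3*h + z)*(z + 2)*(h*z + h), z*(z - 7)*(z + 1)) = z + 1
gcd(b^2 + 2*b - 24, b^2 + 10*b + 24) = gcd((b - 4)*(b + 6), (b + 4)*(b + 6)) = b + 6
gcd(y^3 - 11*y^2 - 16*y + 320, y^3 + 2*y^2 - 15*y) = y + 5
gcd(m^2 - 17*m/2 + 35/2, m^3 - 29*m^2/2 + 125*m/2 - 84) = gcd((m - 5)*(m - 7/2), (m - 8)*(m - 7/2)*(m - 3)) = m - 7/2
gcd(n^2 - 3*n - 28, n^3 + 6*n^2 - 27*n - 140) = n + 4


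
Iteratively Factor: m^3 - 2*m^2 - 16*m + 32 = (m - 2)*(m^2 - 16) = (m - 2)*(m + 4)*(m - 4)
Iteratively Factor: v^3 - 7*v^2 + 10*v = (v - 2)*(v^2 - 5*v) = v*(v - 2)*(v - 5)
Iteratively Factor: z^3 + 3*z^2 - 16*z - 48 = (z + 4)*(z^2 - z - 12) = (z - 4)*(z + 4)*(z + 3)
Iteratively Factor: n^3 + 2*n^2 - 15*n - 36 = (n + 3)*(n^2 - n - 12) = (n - 4)*(n + 3)*(n + 3)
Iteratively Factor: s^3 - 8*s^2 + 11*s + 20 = (s - 5)*(s^2 - 3*s - 4) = (s - 5)*(s + 1)*(s - 4)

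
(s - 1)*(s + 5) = s^2 + 4*s - 5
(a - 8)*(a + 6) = a^2 - 2*a - 48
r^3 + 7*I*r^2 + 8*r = r*(r - I)*(r + 8*I)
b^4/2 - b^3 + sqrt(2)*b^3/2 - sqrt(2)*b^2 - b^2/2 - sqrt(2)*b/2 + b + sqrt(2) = (b/2 + sqrt(2)/2)*(b - 2)*(b - 1)*(b + 1)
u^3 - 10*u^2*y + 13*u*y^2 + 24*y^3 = (u - 8*y)*(u - 3*y)*(u + y)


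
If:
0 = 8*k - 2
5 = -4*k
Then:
No Solution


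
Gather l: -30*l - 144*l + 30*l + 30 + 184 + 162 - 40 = 336 - 144*l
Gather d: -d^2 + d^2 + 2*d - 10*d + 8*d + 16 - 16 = 0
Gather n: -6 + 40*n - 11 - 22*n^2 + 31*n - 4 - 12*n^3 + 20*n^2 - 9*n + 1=-12*n^3 - 2*n^2 + 62*n - 20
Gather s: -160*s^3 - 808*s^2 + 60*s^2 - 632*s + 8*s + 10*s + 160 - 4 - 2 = -160*s^3 - 748*s^2 - 614*s + 154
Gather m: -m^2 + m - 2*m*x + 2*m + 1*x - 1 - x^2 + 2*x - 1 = -m^2 + m*(3 - 2*x) - x^2 + 3*x - 2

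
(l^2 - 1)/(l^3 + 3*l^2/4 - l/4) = 4*(l - 1)/(l*(4*l - 1))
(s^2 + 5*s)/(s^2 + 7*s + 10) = s/(s + 2)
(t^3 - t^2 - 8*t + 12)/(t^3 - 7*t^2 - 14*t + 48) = (t - 2)/(t - 8)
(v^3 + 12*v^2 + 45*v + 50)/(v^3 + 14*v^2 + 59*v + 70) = (v + 5)/(v + 7)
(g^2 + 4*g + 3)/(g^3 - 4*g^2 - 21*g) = (g + 1)/(g*(g - 7))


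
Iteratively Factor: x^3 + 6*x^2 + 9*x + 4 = (x + 1)*(x^2 + 5*x + 4) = (x + 1)*(x + 4)*(x + 1)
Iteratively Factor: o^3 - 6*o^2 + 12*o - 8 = (o - 2)*(o^2 - 4*o + 4) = (o - 2)^2*(o - 2)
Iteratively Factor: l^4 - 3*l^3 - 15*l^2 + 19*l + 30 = (l - 2)*(l^3 - l^2 - 17*l - 15) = (l - 5)*(l - 2)*(l^2 + 4*l + 3) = (l - 5)*(l - 2)*(l + 1)*(l + 3)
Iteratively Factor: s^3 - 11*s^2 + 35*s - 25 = (s - 1)*(s^2 - 10*s + 25) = (s - 5)*(s - 1)*(s - 5)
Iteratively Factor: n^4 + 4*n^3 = (n)*(n^3 + 4*n^2) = n*(n + 4)*(n^2) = n^2*(n + 4)*(n)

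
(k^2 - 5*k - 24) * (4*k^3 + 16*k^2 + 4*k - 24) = 4*k^5 - 4*k^4 - 172*k^3 - 428*k^2 + 24*k + 576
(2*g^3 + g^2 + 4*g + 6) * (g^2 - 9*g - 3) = 2*g^5 - 17*g^4 - 11*g^3 - 33*g^2 - 66*g - 18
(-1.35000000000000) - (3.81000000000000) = -5.16000000000000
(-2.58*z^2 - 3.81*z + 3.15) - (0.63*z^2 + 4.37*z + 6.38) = -3.21*z^2 - 8.18*z - 3.23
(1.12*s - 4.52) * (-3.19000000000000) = 14.4188 - 3.5728*s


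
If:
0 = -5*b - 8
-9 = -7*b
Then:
No Solution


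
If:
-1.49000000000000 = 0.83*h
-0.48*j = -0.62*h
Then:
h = -1.80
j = -2.32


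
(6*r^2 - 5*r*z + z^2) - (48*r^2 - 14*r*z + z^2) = -42*r^2 + 9*r*z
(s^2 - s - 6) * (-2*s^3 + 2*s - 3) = -2*s^5 + 2*s^4 + 14*s^3 - 5*s^2 - 9*s + 18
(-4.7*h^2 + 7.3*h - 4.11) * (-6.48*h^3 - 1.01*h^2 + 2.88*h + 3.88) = 30.456*h^5 - 42.557*h^4 + 5.7238*h^3 + 6.9391*h^2 + 16.4872*h - 15.9468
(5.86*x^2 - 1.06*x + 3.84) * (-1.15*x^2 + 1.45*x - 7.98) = -6.739*x^4 + 9.716*x^3 - 52.7158*x^2 + 14.0268*x - 30.6432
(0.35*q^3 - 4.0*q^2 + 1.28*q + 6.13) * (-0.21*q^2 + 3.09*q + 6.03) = -0.0735*q^5 + 1.9215*q^4 - 10.5183*q^3 - 21.4521*q^2 + 26.6601*q + 36.9639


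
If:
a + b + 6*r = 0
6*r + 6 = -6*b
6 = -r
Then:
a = 31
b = 5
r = -6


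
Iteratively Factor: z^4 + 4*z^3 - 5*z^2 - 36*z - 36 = (z + 2)*(z^3 + 2*z^2 - 9*z - 18) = (z + 2)*(z + 3)*(z^2 - z - 6) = (z + 2)^2*(z + 3)*(z - 3)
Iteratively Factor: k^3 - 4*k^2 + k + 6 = (k + 1)*(k^2 - 5*k + 6) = (k - 2)*(k + 1)*(k - 3)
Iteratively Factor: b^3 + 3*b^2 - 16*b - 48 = (b - 4)*(b^2 + 7*b + 12) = (b - 4)*(b + 4)*(b + 3)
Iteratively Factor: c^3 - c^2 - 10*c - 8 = (c - 4)*(c^2 + 3*c + 2) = (c - 4)*(c + 2)*(c + 1)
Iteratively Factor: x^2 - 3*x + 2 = (x - 1)*(x - 2)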